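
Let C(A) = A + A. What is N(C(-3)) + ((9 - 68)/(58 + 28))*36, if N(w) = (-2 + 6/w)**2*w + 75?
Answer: -159/43 ≈ -3.6977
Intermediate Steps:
C(A) = 2*A
N(w) = 75 + w*(-2 + 6/w)**2 (N(w) = w*(-2 + 6/w)**2 + 75 = 75 + w*(-2 + 6/w)**2)
N(C(-3)) + ((9 - 68)/(58 + 28))*36 = (75 + 4*(-3 + 2*(-3))**2/((2*(-3)))) + ((9 - 68)/(58 + 28))*36 = (75 + 4*(-3 - 6)**2/(-6)) - 59/86*36 = (75 + 4*(-1/6)*(-9)**2) - 59*1/86*36 = (75 + 4*(-1/6)*81) - 59/86*36 = (75 - 54) - 1062/43 = 21 - 1062/43 = -159/43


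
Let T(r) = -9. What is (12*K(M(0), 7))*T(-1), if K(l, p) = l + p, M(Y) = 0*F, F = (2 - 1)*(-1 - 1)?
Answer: -756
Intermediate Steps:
F = -2 (F = 1*(-2) = -2)
M(Y) = 0 (M(Y) = 0*(-2) = 0)
(12*K(M(0), 7))*T(-1) = (12*(0 + 7))*(-9) = (12*7)*(-9) = 84*(-9) = -756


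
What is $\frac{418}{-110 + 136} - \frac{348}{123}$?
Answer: $\frac{7061}{533} \approx 13.248$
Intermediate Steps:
$\frac{418}{-110 + 136} - \frac{348}{123} = \frac{418}{26} - \frac{116}{41} = 418 \cdot \frac{1}{26} - \frac{116}{41} = \frac{209}{13} - \frac{116}{41} = \frac{7061}{533}$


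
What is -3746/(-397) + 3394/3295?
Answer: 13690488/1308115 ≈ 10.466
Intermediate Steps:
-3746/(-397) + 3394/3295 = -3746*(-1/397) + 3394*(1/3295) = 3746/397 + 3394/3295 = 13690488/1308115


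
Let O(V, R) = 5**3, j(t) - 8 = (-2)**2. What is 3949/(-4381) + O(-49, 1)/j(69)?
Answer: 500237/52572 ≈ 9.5153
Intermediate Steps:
j(t) = 12 (j(t) = 8 + (-2)**2 = 8 + 4 = 12)
O(V, R) = 125
3949/(-4381) + O(-49, 1)/j(69) = 3949/(-4381) + 125/12 = 3949*(-1/4381) + 125*(1/12) = -3949/4381 + 125/12 = 500237/52572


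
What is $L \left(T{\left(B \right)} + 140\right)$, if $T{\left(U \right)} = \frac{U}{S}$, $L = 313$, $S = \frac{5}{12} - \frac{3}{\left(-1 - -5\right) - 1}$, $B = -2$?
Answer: $\frac{314252}{7} \approx 44893.0$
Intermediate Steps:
$S = - \frac{7}{12}$ ($S = 5 \cdot \frac{1}{12} - \frac{3}{\left(-1 + 5\right) - 1} = \frac{5}{12} - \frac{3}{4 - 1} = \frac{5}{12} - \frac{3}{3} = \frac{5}{12} - 1 = - \frac{7}{12} \approx -0.58333$)
$T{\left(U \right)} = - \frac{12 U}{7}$ ($T{\left(U \right)} = \frac{U}{- \frac{7}{12}} = U \left(- \frac{12}{7}\right) = - \frac{12 U}{7}$)
$L \left(T{\left(B \right)} + 140\right) = 313 \left(\left(- \frac{12}{7}\right) \left(-2\right) + 140\right) = 313 \left(\frac{24}{7} + 140\right) = 313 \cdot \frac{1004}{7} = \frac{314252}{7}$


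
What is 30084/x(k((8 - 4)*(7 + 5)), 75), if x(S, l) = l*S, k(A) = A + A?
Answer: 2507/600 ≈ 4.1783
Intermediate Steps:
k(A) = 2*A
x(S, l) = S*l
30084/x(k((8 - 4)*(7 + 5)), 75) = 30084/(((2*((8 - 4)*(7 + 5)))*75)) = 30084/(((2*(4*12))*75)) = 30084/(((2*48)*75)) = 30084/((96*75)) = 30084/7200 = 30084*(1/7200) = 2507/600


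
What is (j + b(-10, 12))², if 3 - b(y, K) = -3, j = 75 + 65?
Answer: 21316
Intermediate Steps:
j = 140
b(y, K) = 6 (b(y, K) = 3 - 1*(-3) = 3 + 3 = 6)
(j + b(-10, 12))² = (140 + 6)² = 146² = 21316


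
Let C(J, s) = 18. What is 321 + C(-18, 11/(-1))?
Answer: 339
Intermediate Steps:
321 + C(-18, 11/(-1)) = 321 + 18 = 339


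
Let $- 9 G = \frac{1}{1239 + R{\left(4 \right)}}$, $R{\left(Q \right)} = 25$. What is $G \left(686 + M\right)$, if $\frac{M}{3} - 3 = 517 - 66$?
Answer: $- \frac{128}{711} \approx -0.18003$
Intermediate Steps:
$M = 1362$ ($M = 9 + 3 \left(517 - 66\right) = 9 + 3 \cdot 451 = 9 + 1353 = 1362$)
$G = - \frac{1}{11376}$ ($G = - \frac{1}{9 \left(1239 + 25\right)} = - \frac{1}{9 \cdot 1264} = \left(- \frac{1}{9}\right) \frac{1}{1264} = - \frac{1}{11376} \approx -8.7904 \cdot 10^{-5}$)
$G \left(686 + M\right) = - \frac{686 + 1362}{11376} = \left(- \frac{1}{11376}\right) 2048 = - \frac{128}{711}$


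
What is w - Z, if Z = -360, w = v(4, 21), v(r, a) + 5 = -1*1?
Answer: 354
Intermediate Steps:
v(r, a) = -6 (v(r, a) = -5 - 1*1 = -5 - 1 = -6)
w = -6
w - Z = -6 - 1*(-360) = -6 + 360 = 354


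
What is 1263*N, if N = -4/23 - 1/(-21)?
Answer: -25681/161 ≈ -159.51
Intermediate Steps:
N = -61/483 (N = -4*1/23 - 1*(-1/21) = -4/23 + 1/21 = -61/483 ≈ -0.12629)
1263*N = 1263*(-61/483) = -25681/161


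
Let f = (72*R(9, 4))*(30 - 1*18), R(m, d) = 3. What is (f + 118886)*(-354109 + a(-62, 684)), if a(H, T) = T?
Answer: -42933362150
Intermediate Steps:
f = 2592 (f = (72*3)*(30 - 1*18) = 216*(30 - 18) = 216*12 = 2592)
(f + 118886)*(-354109 + a(-62, 684)) = (2592 + 118886)*(-354109 + 684) = 121478*(-353425) = -42933362150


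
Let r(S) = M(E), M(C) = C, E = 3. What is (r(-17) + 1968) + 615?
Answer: 2586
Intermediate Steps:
r(S) = 3
(r(-17) + 1968) + 615 = (3 + 1968) + 615 = 1971 + 615 = 2586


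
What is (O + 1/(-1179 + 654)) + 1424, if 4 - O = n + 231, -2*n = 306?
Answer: 708749/525 ≈ 1350.0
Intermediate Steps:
n = -153 (n = -½*306 = -153)
O = -74 (O = 4 - (-153 + 231) = 4 - 1*78 = 4 - 78 = -74)
(O + 1/(-1179 + 654)) + 1424 = (-74 + 1/(-1179 + 654)) + 1424 = (-74 + 1/(-525)) + 1424 = (-74 - 1/525) + 1424 = -38851/525 + 1424 = 708749/525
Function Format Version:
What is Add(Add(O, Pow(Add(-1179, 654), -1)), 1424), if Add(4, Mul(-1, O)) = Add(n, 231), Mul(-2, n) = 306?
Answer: Rational(708749, 525) ≈ 1350.0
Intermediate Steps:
n = -153 (n = Mul(Rational(-1, 2), 306) = -153)
O = -74 (O = Add(4, Mul(-1, Add(-153, 231))) = Add(4, Mul(-1, 78)) = Add(4, -78) = -74)
Add(Add(O, Pow(Add(-1179, 654), -1)), 1424) = Add(Add(-74, Pow(Add(-1179, 654), -1)), 1424) = Add(Add(-74, Pow(-525, -1)), 1424) = Add(Add(-74, Rational(-1, 525)), 1424) = Add(Rational(-38851, 525), 1424) = Rational(708749, 525)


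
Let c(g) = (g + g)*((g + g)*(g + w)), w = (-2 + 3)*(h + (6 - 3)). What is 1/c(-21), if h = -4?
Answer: -1/38808 ≈ -2.5768e-5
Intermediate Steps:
w = -1 (w = (-2 + 3)*(-4 + (6 - 3)) = 1*(-4 + 3) = 1*(-1) = -1)
c(g) = 4*g²*(-1 + g) (c(g) = (g + g)*((g + g)*(g - 1)) = (2*g)*((2*g)*(-1 + g)) = (2*g)*(2*g*(-1 + g)) = 4*g²*(-1 + g))
1/c(-21) = 1/(4*(-21)²*(-1 - 21)) = 1/(4*441*(-22)) = 1/(-38808) = -1/38808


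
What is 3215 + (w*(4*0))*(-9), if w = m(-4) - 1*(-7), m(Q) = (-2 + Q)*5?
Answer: 3215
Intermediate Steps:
m(Q) = -10 + 5*Q
w = -23 (w = (-10 + 5*(-4)) - 1*(-7) = (-10 - 20) + 7 = -30 + 7 = -23)
3215 + (w*(4*0))*(-9) = 3215 - 92*0*(-9) = 3215 - 23*0*(-9) = 3215 + 0*(-9) = 3215 + 0 = 3215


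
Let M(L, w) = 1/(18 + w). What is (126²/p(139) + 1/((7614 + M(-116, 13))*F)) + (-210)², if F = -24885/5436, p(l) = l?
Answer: 4010959425909764/90716511725 ≈ 44214.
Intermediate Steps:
F = -2765/604 (F = -24885*1/5436 = -2765/604 ≈ -4.5778)
(126²/p(139) + 1/((7614 + M(-116, 13))*F)) + (-210)² = (126²/139 + 1/((7614 + 1/(18 + 13))*(-2765/604))) + (-210)² = (15876*(1/139) - 604/2765/(7614 + 1/31)) + 44100 = (15876/139 - 604/2765/(7614 + 1/31)) + 44100 = (15876/139 - 604/2765/(236035/31)) + 44100 = (15876/139 + (31/236035)*(-604/2765)) + 44100 = (15876/139 - 18724/652636775) + 44100 = 10361258837264/90716511725 + 44100 = 4010959425909764/90716511725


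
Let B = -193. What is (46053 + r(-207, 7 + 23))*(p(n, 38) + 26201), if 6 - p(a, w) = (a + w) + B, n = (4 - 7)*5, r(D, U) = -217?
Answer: 1209016172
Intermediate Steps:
n = -15 (n = -3*5 = -15)
p(a, w) = 199 - a - w (p(a, w) = 6 - ((a + w) - 193) = 6 - (-193 + a + w) = 6 + (193 - a - w) = 199 - a - w)
(46053 + r(-207, 7 + 23))*(p(n, 38) + 26201) = (46053 - 217)*((199 - 1*(-15) - 1*38) + 26201) = 45836*((199 + 15 - 38) + 26201) = 45836*(176 + 26201) = 45836*26377 = 1209016172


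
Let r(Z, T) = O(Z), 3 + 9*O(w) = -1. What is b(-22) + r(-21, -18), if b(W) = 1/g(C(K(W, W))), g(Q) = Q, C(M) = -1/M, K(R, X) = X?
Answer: 194/9 ≈ 21.556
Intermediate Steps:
O(w) = -4/9 (O(w) = -⅓ + (⅑)*(-1) = -⅓ - ⅑ = -4/9)
r(Z, T) = -4/9
b(W) = -W (b(W) = 1/(-1/W) = -W)
b(-22) + r(-21, -18) = -1*(-22) - 4/9 = 22 - 4/9 = 194/9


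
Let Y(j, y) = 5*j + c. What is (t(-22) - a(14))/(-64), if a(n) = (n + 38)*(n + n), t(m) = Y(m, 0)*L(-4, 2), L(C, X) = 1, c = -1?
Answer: 1567/64 ≈ 24.484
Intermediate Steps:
Y(j, y) = -1 + 5*j (Y(j, y) = 5*j - 1 = -1 + 5*j)
t(m) = -1 + 5*m (t(m) = (-1 + 5*m)*1 = -1 + 5*m)
a(n) = 2*n*(38 + n) (a(n) = (38 + n)*(2*n) = 2*n*(38 + n))
(t(-22) - a(14))/(-64) = ((-1 + 5*(-22)) - 2*14*(38 + 14))/(-64) = ((-1 - 110) - 2*14*52)*(-1/64) = (-111 - 1*1456)*(-1/64) = (-111 - 1456)*(-1/64) = -1567*(-1/64) = 1567/64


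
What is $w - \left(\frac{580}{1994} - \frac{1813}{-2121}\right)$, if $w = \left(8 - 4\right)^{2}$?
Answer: $\frac{4487363}{302091} \approx 14.854$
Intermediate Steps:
$w = 16$ ($w = 4^{2} = 16$)
$w - \left(\frac{580}{1994} - \frac{1813}{-2121}\right) = 16 - \left(\frac{580}{1994} - \frac{1813}{-2121}\right) = 16 - \left(580 \cdot \frac{1}{1994} - - \frac{259}{303}\right) = 16 - \left(\frac{290}{997} + \frac{259}{303}\right) = 16 - \frac{346093}{302091} = \frac{4487363}{302091}$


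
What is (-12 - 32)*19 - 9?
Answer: -845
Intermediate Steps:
(-12 - 32)*19 - 9 = -44*19 - 9 = -836 - 9 = -845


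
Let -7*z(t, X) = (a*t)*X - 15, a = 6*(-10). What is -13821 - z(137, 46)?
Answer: -474882/7 ≈ -67840.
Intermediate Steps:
a = -60
z(t, X) = 15/7 + 60*X*t/7 (z(t, X) = -((-60*t)*X - 15)/7 = -(-60*X*t - 15)/7 = -(-15 - 60*X*t)/7 = 15/7 + 60*X*t/7)
-13821 - z(137, 46) = -13821 - (15/7 + (60/7)*46*137) = -13821 - (15/7 + 378120/7) = -13821 - 1*378135/7 = -13821 - 378135/7 = -474882/7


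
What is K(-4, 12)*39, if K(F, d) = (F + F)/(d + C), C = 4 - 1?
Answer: -104/5 ≈ -20.800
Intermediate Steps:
C = 3
K(F, d) = 2*F/(3 + d) (K(F, d) = (F + F)/(d + 3) = (2*F)/(3 + d) = 2*F/(3 + d))
K(-4, 12)*39 = (2*(-4)/(3 + 12))*39 = (2*(-4)/15)*39 = (2*(-4)*(1/15))*39 = -8/15*39 = -104/5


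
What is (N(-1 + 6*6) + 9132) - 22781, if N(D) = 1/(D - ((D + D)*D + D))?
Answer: -33440051/2450 ≈ -13649.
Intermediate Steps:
N(D) = -1/(2*D²) (N(D) = 1/(D - ((2*D)*D + D)) = 1/(D - (2*D² + D)) = 1/(D - (D + 2*D²)) = 1/(D + (-D - 2*D²)) = 1/(-2*D²) = -1/(2*D²))
(N(-1 + 6*6) + 9132) - 22781 = (-1/(2*(-1 + 6*6)²) + 9132) - 22781 = (-1/(2*(-1 + 36)²) + 9132) - 22781 = (-½/35² + 9132) - 22781 = (-½*1/1225 + 9132) - 22781 = (-1/2450 + 9132) - 22781 = 22373399/2450 - 22781 = -33440051/2450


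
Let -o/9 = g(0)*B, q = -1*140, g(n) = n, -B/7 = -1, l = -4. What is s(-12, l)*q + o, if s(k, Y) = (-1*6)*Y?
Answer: -3360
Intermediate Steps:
B = 7 (B = -7*(-1) = 7)
s(k, Y) = -6*Y
q = -140
o = 0 (o = -0*7 = -9*0 = 0)
s(-12, l)*q + o = -6*(-4)*(-140) + 0 = 24*(-140) + 0 = -3360 + 0 = -3360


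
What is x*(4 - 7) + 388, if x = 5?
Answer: 373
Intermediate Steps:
x*(4 - 7) + 388 = 5*(4 - 7) + 388 = 5*(-3) + 388 = -15 + 388 = 373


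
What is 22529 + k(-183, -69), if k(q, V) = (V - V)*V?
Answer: 22529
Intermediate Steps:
k(q, V) = 0 (k(q, V) = 0*V = 0)
22529 + k(-183, -69) = 22529 + 0 = 22529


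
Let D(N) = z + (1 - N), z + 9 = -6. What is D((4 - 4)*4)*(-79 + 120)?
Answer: -574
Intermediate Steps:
z = -15 (z = -9 - 6 = -15)
D(N) = -14 - N (D(N) = -15 + (1 - N) = -14 - N)
D((4 - 4)*4)*(-79 + 120) = (-14 - (4 - 4)*4)*(-79 + 120) = (-14 - 0*4)*41 = (-14 - 1*0)*41 = (-14 + 0)*41 = -14*41 = -574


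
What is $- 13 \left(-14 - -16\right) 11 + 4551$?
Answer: $4265$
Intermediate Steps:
$- 13 \left(-14 - -16\right) 11 + 4551 = - 13 \left(-14 + 16\right) 11 + 4551 = \left(-13\right) 2 \cdot 11 + 4551 = \left(-26\right) 11 + 4551 = -286 + 4551 = 4265$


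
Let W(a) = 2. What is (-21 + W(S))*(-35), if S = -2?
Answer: 665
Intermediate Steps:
(-21 + W(S))*(-35) = (-21 + 2)*(-35) = -19*(-35) = 665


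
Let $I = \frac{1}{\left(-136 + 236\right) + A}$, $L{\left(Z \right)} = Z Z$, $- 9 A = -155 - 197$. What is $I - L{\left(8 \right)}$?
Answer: $- \frac{80119}{1252} \approx -63.993$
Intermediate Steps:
$A = \frac{352}{9}$ ($A = - \frac{-155 - 197}{9} = \left(- \frac{1}{9}\right) \left(-352\right) = \frac{352}{9} \approx 39.111$)
$L{\left(Z \right)} = Z^{2}$
$I = \frac{9}{1252}$ ($I = \frac{1}{\left(-136 + 236\right) + \frac{352}{9}} = \frac{1}{100 + \frac{352}{9}} = \frac{1}{\frac{1252}{9}} = \frac{9}{1252} \approx 0.0071885$)
$I - L{\left(8 \right)} = \frac{9}{1252} - 8^{2} = \frac{9}{1252} - 64 = - \frac{80119}{1252}$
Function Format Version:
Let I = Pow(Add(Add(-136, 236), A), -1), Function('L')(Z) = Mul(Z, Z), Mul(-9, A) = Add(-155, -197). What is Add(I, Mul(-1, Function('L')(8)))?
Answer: Rational(-80119, 1252) ≈ -63.993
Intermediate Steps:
A = Rational(352, 9) (A = Mul(Rational(-1, 9), Add(-155, -197)) = Mul(Rational(-1, 9), -352) = Rational(352, 9) ≈ 39.111)
Function('L')(Z) = Pow(Z, 2)
I = Rational(9, 1252) (I = Pow(Add(Add(-136, 236), Rational(352, 9)), -1) = Pow(Add(100, Rational(352, 9)), -1) = Pow(Rational(1252, 9), -1) = Rational(9, 1252) ≈ 0.0071885)
Add(I, Mul(-1, Function('L')(8))) = Add(Rational(9, 1252), Mul(-1, Pow(8, 2))) = Add(Rational(9, 1252), Mul(-1, 64)) = Add(Rational(9, 1252), -64) = Rational(-80119, 1252)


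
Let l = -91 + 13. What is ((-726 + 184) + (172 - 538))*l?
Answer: 70824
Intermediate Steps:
l = -78
((-726 + 184) + (172 - 538))*l = ((-726 + 184) + (172 - 538))*(-78) = (-542 - 366)*(-78) = -908*(-78) = 70824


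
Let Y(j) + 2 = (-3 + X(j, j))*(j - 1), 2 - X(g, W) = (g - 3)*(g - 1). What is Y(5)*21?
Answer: -798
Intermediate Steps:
X(g, W) = 2 - (-1 + g)*(-3 + g) (X(g, W) = 2 - (g - 3)*(g - 1) = 2 - (-3 + g)*(-1 + g) = 2 - (-1 + g)*(-3 + g))
Y(j) = -2 + (-1 + j)*(-4 - j² + 4*j) (Y(j) = -2 + (-3 + (-1 - j² + 4*j))*(j - 1) = -2 + (-4 - j² + 4*j)*(-1 + j) = -2 + (-1 + j)*(-4 - j² + 4*j))
Y(5)*21 = (2 - 1*5³ - 8*5 + 5*5²)*21 = (2 - 1*125 - 40 + 5*25)*21 = (2 - 125 - 40 + 125)*21 = -38*21 = -798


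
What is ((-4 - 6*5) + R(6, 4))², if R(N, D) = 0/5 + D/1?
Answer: 900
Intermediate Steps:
R(N, D) = D (R(N, D) = 0*(⅕) + D*1 = 0 + D = D)
((-4 - 6*5) + R(6, 4))² = ((-4 - 6*5) + 4)² = ((-4 - 30) + 4)² = (-34 + 4)² = (-30)² = 900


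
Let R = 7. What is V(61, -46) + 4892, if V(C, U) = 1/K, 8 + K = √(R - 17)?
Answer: 181000/37 - I*√10/74 ≈ 4891.9 - 0.042733*I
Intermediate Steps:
K = -8 + I*√10 (K = -8 + √(7 - 17) = -8 + √(-10) = -8 + I*√10 ≈ -8.0 + 3.1623*I)
V(C, U) = 1/(-8 + I*√10)
V(61, -46) + 4892 = (-4/37 - I*√10/74) + 4892 = 181000/37 - I*√10/74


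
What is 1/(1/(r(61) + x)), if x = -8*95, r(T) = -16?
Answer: -776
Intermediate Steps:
x = -760
1/(1/(r(61) + x)) = 1/(1/(-16 - 760)) = 1/(1/(-776)) = 1/(-1/776) = -776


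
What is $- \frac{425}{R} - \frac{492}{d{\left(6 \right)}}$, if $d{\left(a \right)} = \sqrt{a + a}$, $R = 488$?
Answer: $- \frac{425}{488} - 82 \sqrt{3} \approx -142.9$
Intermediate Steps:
$d{\left(a \right)} = \sqrt{2} \sqrt{a}$ ($d{\left(a \right)} = \sqrt{2 a} = \sqrt{2} \sqrt{a}$)
$- \frac{425}{R} - \frac{492}{d{\left(6 \right)}} = - \frac{425}{488} - \frac{492}{\sqrt{2} \sqrt{6}} = \left(-425\right) \frac{1}{488} - \frac{492}{2 \sqrt{3}} = - \frac{425}{488} - 492 \frac{\sqrt{3}}{6} = - \frac{425}{488} - 82 \sqrt{3}$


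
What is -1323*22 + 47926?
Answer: 18820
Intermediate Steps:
-1323*22 + 47926 = -29106 + 47926 = 18820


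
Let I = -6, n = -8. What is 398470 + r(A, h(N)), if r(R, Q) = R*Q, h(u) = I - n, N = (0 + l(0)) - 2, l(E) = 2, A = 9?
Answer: 398488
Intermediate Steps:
N = 0 (N = (0 + 2) - 2 = 2 - 2 = 0)
h(u) = 2 (h(u) = -6 - 1*(-8) = -6 + 8 = 2)
r(R, Q) = Q*R
398470 + r(A, h(N)) = 398470 + 2*9 = 398470 + 18 = 398488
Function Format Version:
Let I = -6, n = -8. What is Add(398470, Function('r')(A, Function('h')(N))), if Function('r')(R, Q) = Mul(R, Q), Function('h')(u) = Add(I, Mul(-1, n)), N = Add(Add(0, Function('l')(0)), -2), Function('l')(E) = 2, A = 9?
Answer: 398488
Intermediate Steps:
N = 0 (N = Add(Add(0, 2), -2) = Add(2, -2) = 0)
Function('h')(u) = 2 (Function('h')(u) = Add(-6, Mul(-1, -8)) = Add(-6, 8) = 2)
Function('r')(R, Q) = Mul(Q, R)
Add(398470, Function('r')(A, Function('h')(N))) = Add(398470, Mul(2, 9)) = Add(398470, 18) = 398488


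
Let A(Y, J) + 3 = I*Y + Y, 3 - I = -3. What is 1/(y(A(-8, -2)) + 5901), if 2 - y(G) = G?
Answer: 1/5962 ≈ 0.00016773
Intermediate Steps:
I = 6 (I = 3 - 1*(-3) = 3 + 3 = 6)
A(Y, J) = -3 + 7*Y (A(Y, J) = -3 + (6*Y + Y) = -3 + 7*Y)
y(G) = 2 - G
1/(y(A(-8, -2)) + 5901) = 1/((2 - (-3 + 7*(-8))) + 5901) = 1/((2 - (-3 - 56)) + 5901) = 1/((2 - 1*(-59)) + 5901) = 1/((2 + 59) + 5901) = 1/(61 + 5901) = 1/5962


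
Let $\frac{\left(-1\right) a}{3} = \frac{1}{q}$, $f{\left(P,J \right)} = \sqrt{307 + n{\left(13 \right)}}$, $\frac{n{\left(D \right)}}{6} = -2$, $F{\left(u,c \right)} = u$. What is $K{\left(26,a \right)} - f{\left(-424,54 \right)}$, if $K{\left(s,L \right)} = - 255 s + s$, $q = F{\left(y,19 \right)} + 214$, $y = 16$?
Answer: $-6604 - \sqrt{295} \approx -6621.2$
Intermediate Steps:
$n{\left(D \right)} = -12$ ($n{\left(D \right)} = 6 \left(-2\right) = -12$)
$q = 230$ ($q = 16 + 214 = 230$)
$f{\left(P,J \right)} = \sqrt{295}$ ($f{\left(P,J \right)} = \sqrt{307 - 12} = \sqrt{295}$)
$a = - \frac{3}{230} \approx -0.013043$
$K{\left(s,L \right)} = - 254 s$
$K{\left(26,a \right)} - f{\left(-424,54 \right)} = \left(-254\right) 26 - \sqrt{295} = -6604 - \sqrt{295}$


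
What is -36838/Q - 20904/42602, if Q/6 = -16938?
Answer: -138764809/1082389014 ≈ -0.12820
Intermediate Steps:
Q = -101628 (Q = 6*(-16938) = -101628)
-36838/Q - 20904/42602 = -36838/(-101628) - 20904/42602 = -36838*(-1/101628) - 20904*1/42602 = 18419/50814 - 10452/21301 = -138764809/1082389014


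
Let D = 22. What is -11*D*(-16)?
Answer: 3872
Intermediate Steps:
-11*D*(-16) = -11*22*(-16) = -242*(-16) = 3872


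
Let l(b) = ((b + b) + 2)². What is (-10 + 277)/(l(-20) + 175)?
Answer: 267/1619 ≈ 0.16492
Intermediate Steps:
l(b) = (2 + 2*b)² (l(b) = (2*b + 2)² = (2 + 2*b)²)
(-10 + 277)/(l(-20) + 175) = (-10 + 277)/(4*(1 - 20)² + 175) = 267/(4*(-19)² + 175) = 267/(4*361 + 175) = 267/(1444 + 175) = 267/1619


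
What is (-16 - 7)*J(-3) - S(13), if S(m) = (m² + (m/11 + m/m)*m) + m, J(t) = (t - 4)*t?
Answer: -7627/11 ≈ -693.36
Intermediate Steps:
J(t) = t*(-4 + t) (J(t) = (-4 + t)*t = t*(-4 + t))
S(m) = m + m² + m*(1 + m/11) (S(m) = (m² + (m*(1/11) + 1)*m) + m = (m² + (m/11 + 1)*m) + m = (m² + (1 + m/11)*m) + m = (m² + m*(1 + m/11)) + m = m + m² + m*(1 + m/11))
(-16 - 7)*J(-3) - S(13) = (-16 - 7)*(-3*(-4 - 3)) - 2*13*(11 + 6*13)/11 = -(-69)*(-7) - 2*13*(11 + 78)/11 = -23*21 - 2*13*89/11 = -483 - 1*2314/11 = -483 - 2314/11 = -7627/11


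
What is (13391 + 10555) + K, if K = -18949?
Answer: 4997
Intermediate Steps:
(13391 + 10555) + K = (13391 + 10555) - 18949 = 23946 - 18949 = 4997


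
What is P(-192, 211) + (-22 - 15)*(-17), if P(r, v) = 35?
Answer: 664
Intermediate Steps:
P(-192, 211) + (-22 - 15)*(-17) = 35 + (-22 - 15)*(-17) = 35 - 37*(-17) = 35 + 629 = 664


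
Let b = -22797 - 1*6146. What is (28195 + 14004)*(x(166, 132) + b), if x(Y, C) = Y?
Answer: -1214360623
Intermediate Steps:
b = -28943 (b = -22797 - 6146 = -28943)
(28195 + 14004)*(x(166, 132) + b) = (28195 + 14004)*(166 - 28943) = 42199*(-28777) = -1214360623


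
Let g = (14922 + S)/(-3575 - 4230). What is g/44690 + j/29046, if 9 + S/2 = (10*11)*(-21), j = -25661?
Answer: -4475497680757/5065701550350 ≈ -0.88349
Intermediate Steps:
S = -4638 (S = -18 + 2*((10*11)*(-21)) = -18 + 2*(110*(-21)) = -18 + 2*(-2310) = -18 - 4620 = -4638)
g = -10284/7805 (g = (14922 - 4638)/(-3575 - 4230) = 10284/(-7805) = 10284*(-1/7805) = -10284/7805 ≈ -1.3176)
g/44690 + j/29046 = -10284/7805/44690 - 25661/29046 = -10284/7805*1/44690 - 25661*1/29046 = -5142/174402725 - 25661/29046 = -4475497680757/5065701550350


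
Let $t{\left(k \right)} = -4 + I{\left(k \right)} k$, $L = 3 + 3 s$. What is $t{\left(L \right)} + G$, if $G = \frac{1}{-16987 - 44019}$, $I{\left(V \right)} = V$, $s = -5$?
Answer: $\frac{8540839}{61006} \approx 140.0$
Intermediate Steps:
$G = - \frac{1}{61006}$ ($G = \frac{1}{-61006} = - \frac{1}{61006} \approx -1.6392 \cdot 10^{-5}$)
$L = -12$ ($L = 3 + 3 \left(-5\right) = 3 - 15 = -12$)
$t{\left(k \right)} = -4 + k^{2}$ ($t{\left(k \right)} = -4 + k k = -4 + k^{2}$)
$t{\left(L \right)} + G = \left(-4 + \left(-12\right)^{2}\right) - \frac{1}{61006} = \left(-4 + 144\right) - \frac{1}{61006} = 140 - \frac{1}{61006} = \frac{8540839}{61006}$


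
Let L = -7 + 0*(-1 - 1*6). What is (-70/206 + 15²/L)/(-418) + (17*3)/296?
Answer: 11151299/44603944 ≈ 0.25001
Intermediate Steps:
L = -7 (L = -7 + 0*(-1 - 6) = -7 + 0*(-7) = -7 + 0 = -7)
(-70/206 + 15²/L)/(-418) + (17*3)/296 = (-70/206 + 15²/(-7))/(-418) + (17*3)/296 = (-70*1/206 + 225*(-⅐))*(-1/418) + 51*(1/296) = (-35/103 - 225/7)*(-1/418) + 51/296 = -23420/721*(-1/418) + 51/296 = 11710/150689 + 51/296 = 11151299/44603944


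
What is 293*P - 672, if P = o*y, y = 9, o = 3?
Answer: 7239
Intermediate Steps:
P = 27 (P = 3*9 = 27)
293*P - 672 = 293*27 - 672 = 7911 - 672 = 7239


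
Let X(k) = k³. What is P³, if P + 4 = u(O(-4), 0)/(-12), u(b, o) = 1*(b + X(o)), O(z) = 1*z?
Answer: -1331/27 ≈ -49.296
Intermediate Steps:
O(z) = z
u(b, o) = b + o³ (u(b, o) = 1*(b + o³) = b + o³)
P = -11/3 (P = -4 + (-4 + 0³)/(-12) = -4 + (-4 + 0)*(-1/12) = -4 - 4*(-1/12) = -4 + ⅓ = -11/3 ≈ -3.6667)
P³ = (-11/3)³ = -1331/27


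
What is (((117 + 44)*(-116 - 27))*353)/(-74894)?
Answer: 8127119/74894 ≈ 108.51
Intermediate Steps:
(((117 + 44)*(-116 - 27))*353)/(-74894) = ((161*(-143))*353)*(-1/74894) = -23023*353*(-1/74894) = -8127119*(-1/74894) = 8127119/74894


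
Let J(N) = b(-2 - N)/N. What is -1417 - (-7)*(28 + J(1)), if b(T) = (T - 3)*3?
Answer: -1347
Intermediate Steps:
b(T) = -9 + 3*T (b(T) = (-3 + T)*3 = -9 + 3*T)
J(N) = (-15 - 3*N)/N (J(N) = (-9 + 3*(-2 - N))/N = (-9 + (-6 - 3*N))/N = (-15 - 3*N)/N)
-1417 - (-7)*(28 + J(1)) = -1417 - (-7)*(28 + (-3 - 15/1)) = -1417 - (-7)*(28 + (-3 - 15*1)) = -1417 - (-7)*(28 + (-3 - 15)) = -1417 - (-7)*(28 - 18) = -1417 - (-7)*10 = -1417 - 1*(-70) = -1417 + 70 = -1347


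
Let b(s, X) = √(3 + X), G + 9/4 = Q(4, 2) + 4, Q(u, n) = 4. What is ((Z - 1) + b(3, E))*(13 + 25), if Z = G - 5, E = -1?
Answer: -19/2 + 38*√2 ≈ 44.240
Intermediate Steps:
G = 23/4 (G = -9/4 + (4 + 4) = -9/4 + 8 = 23/4 ≈ 5.7500)
Z = ¾ (Z = 23/4 - 5 = ¾ ≈ 0.75000)
((Z - 1) + b(3, E))*(13 + 25) = ((¾ - 1) + √(3 - 1))*(13 + 25) = (-¼ + √2)*38 = -19/2 + 38*√2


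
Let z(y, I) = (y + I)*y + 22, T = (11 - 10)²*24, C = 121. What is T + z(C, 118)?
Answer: 28965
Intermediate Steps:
T = 24 (T = 1²*24 = 1*24 = 24)
z(y, I) = 22 + y*(I + y) (z(y, I) = (I + y)*y + 22 = y*(I + y) + 22 = 22 + y*(I + y))
T + z(C, 118) = 24 + (22 + 121² + 118*121) = 24 + (22 + 14641 + 14278) = 24 + 28941 = 28965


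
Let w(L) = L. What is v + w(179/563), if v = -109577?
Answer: -61691672/563 ≈ -1.0958e+5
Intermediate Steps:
v + w(179/563) = -109577 + 179/563 = -61691672/563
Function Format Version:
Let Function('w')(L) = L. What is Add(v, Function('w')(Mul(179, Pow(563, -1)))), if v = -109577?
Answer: Rational(-61691672, 563) ≈ -1.0958e+5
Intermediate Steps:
Add(v, Function('w')(Mul(179, Pow(563, -1)))) = Add(-109577, Mul(179, Pow(563, -1))) = Add(-109577, Mul(179, Rational(1, 563))) = Add(-109577, Rational(179, 563)) = Rational(-61691672, 563)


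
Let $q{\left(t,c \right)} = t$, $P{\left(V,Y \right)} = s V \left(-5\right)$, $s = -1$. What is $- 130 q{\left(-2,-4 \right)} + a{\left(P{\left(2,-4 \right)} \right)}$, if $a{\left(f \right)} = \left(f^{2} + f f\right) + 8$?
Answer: $468$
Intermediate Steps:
$P{\left(V,Y \right)} = 5 V$ ($P{\left(V,Y \right)} = - V \left(-5\right) = 5 V$)
$a{\left(f \right)} = 8 + 2 f^{2}$ ($a{\left(f \right)} = \left(f^{2} + f^{2}\right) + 8 = 2 f^{2} + 8 = 8 + 2 f^{2}$)
$- 130 q{\left(-2,-4 \right)} + a{\left(P{\left(2,-4 \right)} \right)} = \left(-130\right) \left(-2\right) + \left(8 + 2 \left(5 \cdot 2\right)^{2}\right) = 260 + \left(8 + 2 \cdot 10^{2}\right) = 260 + \left(8 + 2 \cdot 100\right) = 260 + \left(8 + 200\right) = 260 + 208 = 468$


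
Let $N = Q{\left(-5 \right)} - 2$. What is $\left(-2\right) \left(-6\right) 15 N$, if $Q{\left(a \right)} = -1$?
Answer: $-540$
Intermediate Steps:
$N = -3$ ($N = -1 - 2 = -3$)
$\left(-2\right) \left(-6\right) 15 N = \left(-2\right) \left(-6\right) 15 \left(-3\right) = 12 \cdot 15 \left(-3\right) = 180 \left(-3\right) = -540$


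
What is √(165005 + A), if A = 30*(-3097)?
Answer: √72095 ≈ 268.50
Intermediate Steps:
A = -92910
√(165005 + A) = √(165005 - 92910) = √72095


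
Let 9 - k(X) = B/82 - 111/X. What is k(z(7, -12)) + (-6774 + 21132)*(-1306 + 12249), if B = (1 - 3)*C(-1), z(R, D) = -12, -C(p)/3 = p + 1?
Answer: 628478375/4 ≈ 1.5712e+8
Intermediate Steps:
C(p) = -3 - 3*p (C(p) = -3*(p + 1) = -3*(1 + p) = -3 - 3*p)
B = 0 (B = (1 - 3)*(-3 - 3*(-1)) = -2*(-3 + 3) = -2*0 = 0)
k(X) = 9 + 111/X (k(X) = 9 - (0/82 - 111/X) = 9 - (0*(1/82) - 111/X) = 9 - (0 - 111/X) = 9 - (-111)/X = 9 + 111/X)
k(z(7, -12)) + (-6774 + 21132)*(-1306 + 12249) = (9 + 111/(-12)) + (-6774 + 21132)*(-1306 + 12249) = (9 + 111*(-1/12)) + 14358*10943 = (9 - 37/4) + 157119594 = -¼ + 157119594 = 628478375/4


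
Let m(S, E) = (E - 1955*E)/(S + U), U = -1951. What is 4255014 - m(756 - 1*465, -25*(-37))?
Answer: 706151579/166 ≈ 4.2539e+6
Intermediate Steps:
m(S, E) = -1954*E/(-1951 + S) (m(S, E) = (E - 1955*E)/(S - 1951) = (-1954*E)/(-1951 + S) = -1954*E/(-1951 + S))
4255014 - m(756 - 1*465, -25*(-37)) = 4255014 - (-1954)*(-25*(-37))/(-1951 + (756 - 1*465)) = 4255014 - (-1954)*925/(-1951 + (756 - 465)) = 4255014 - (-1954)*925/(-1951 + 291) = 4255014 - (-1954)*925/(-1660) = 4255014 - (-1954)*925*(-1)/1660 = 4255014 - 1*180745/166 = 4255014 - 180745/166 = 706151579/166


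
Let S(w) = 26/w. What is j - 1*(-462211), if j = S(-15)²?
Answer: 103998151/225 ≈ 4.6221e+5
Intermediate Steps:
j = 676/225 (j = (26/(-15))² = (26*(-1/15))² = (-26/15)² = 676/225 ≈ 3.0044)
j - 1*(-462211) = 676/225 - 1*(-462211) = 676/225 + 462211 = 103998151/225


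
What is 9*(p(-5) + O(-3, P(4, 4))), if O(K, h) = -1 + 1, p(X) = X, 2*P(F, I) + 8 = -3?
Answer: -45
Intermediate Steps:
P(F, I) = -11/2 (P(F, I) = -4 + (½)*(-3) = -4 - 3/2 = -11/2)
O(K, h) = 0
9*(p(-5) + O(-3, P(4, 4))) = 9*(-5 + 0) = 9*(-5) = -45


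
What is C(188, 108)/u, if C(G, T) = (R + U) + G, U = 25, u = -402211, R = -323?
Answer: 110/402211 ≈ 0.00027349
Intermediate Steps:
C(G, T) = -298 + G (C(G, T) = (-323 + 25) + G = -298 + G)
C(188, 108)/u = (-298 + 188)/(-402211) = -110*(-1/402211) = 110/402211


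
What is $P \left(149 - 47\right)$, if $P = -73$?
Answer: $-7446$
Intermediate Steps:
$P \left(149 - 47\right) = - 73 \left(149 - 47\right) = \left(-73\right) 102 = -7446$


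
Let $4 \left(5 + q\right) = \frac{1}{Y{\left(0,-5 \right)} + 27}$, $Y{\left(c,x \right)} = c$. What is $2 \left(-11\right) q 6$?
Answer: $\frac{5929}{9} \approx 658.78$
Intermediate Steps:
$q = - \frac{539}{108}$ ($q = -5 + \frac{1}{4 \left(0 + 27\right)} = -5 + \frac{1}{4 \cdot 27} = -5 + \frac{1}{4} \cdot \frac{1}{27} = -5 + \frac{1}{108} = - \frac{539}{108} \approx -4.9907$)
$2 \left(-11\right) q 6 = 2 \left(-11\right) \left(- \frac{539}{108}\right) 6 = \left(-22\right) \left(- \frac{539}{108}\right) 6 = \frac{5929}{54} \cdot 6 = \frac{5929}{9}$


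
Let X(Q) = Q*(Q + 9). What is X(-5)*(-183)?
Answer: 3660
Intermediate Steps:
X(Q) = Q*(9 + Q)
X(-5)*(-183) = -5*(9 - 5)*(-183) = -5*4*(-183) = -20*(-183) = 3660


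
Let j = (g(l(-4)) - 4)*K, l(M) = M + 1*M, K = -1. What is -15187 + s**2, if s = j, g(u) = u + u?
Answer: -14787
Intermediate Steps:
l(M) = 2*M (l(M) = M + M = 2*M)
g(u) = 2*u
j = 20 (j = (2*(2*(-4)) - 4)*(-1) = (2*(-8) - 4)*(-1) = (-16 - 4)*(-1) = -20*(-1) = 20)
s = 20
-15187 + s**2 = -15187 + 20**2 = -15187 + 400 = -14787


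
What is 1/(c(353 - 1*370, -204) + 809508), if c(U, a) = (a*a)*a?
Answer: -1/7680156 ≈ -1.3021e-7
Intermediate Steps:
c(U, a) = a³ (c(U, a) = a²*a = a³)
1/(c(353 - 1*370, -204) + 809508) = 1/((-204)³ + 809508) = 1/(-8489664 + 809508) = 1/(-7680156) = -1/7680156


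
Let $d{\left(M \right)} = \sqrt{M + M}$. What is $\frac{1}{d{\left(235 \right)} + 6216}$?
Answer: $\frac{3108}{19319093} - \frac{\sqrt{470}}{38638186} \approx 0.00016032$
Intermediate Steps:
$d{\left(M \right)} = \sqrt{2} \sqrt{M}$ ($d{\left(M \right)} = \sqrt{2 M} = \sqrt{2} \sqrt{M}$)
$\frac{1}{d{\left(235 \right)} + 6216} = \frac{1}{\sqrt{2} \sqrt{235} + 6216} = \frac{1}{\sqrt{470} + 6216} = \frac{1}{6216 + \sqrt{470}}$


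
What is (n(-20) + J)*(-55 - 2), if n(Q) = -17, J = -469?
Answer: 27702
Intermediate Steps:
(n(-20) + J)*(-55 - 2) = (-17 - 469)*(-55 - 2) = -486*(-57) = 27702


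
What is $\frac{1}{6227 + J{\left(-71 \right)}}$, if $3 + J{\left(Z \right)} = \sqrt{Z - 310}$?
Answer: $\frac{6224}{38738557} - \frac{i \sqrt{381}}{38738557} \approx 0.00016067 - 5.0387 \cdot 10^{-7} i$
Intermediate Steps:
$J{\left(Z \right)} = -3 + \sqrt{-310 + Z}$ ($J{\left(Z \right)} = -3 + \sqrt{Z - 310} = -3 + \sqrt{-310 + Z}$)
$\frac{1}{6227 + J{\left(-71 \right)}} = \frac{1}{6227 - \left(3 - \sqrt{-310 - 71}\right)} = \frac{1}{6227 - \left(3 - \sqrt{-381}\right)} = \frac{1}{6227 - \left(3 - i \sqrt{381}\right)} = \frac{1}{6224 + i \sqrt{381}}$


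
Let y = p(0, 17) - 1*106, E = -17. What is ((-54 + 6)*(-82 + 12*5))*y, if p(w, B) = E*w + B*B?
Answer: 193248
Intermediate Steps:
p(w, B) = B² - 17*w (p(w, B) = -17*w + B*B = -17*w + B² = B² - 17*w)
y = 183 (y = (17² - 17*0) - 1*106 = (289 + 0) - 106 = 289 - 106 = 183)
((-54 + 6)*(-82 + 12*5))*y = ((-54 + 6)*(-82 + 12*5))*183 = -48*(-82 + 60)*183 = -48*(-22)*183 = 1056*183 = 193248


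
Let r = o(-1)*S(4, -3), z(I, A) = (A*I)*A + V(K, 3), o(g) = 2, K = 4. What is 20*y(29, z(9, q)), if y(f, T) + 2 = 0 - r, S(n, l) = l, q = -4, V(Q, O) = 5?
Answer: 80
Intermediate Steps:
z(I, A) = 5 + I*A² (z(I, A) = (A*I)*A + 5 = I*A² + 5 = 5 + I*A²)
r = -6 (r = 2*(-3) = -6)
y(f, T) = 4 (y(f, T) = -2 + (0 - 1*(-6)) = -2 + (0 + 6) = -2 + 6 = 4)
20*y(29, z(9, q)) = 20*4 = 80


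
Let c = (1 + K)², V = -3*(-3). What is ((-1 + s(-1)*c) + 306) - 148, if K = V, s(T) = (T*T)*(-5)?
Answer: -343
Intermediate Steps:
V = 9
s(T) = -5*T² (s(T) = T²*(-5) = -5*T²)
K = 9
c = 100 (c = (1 + 9)² = 10² = 100)
((-1 + s(-1)*c) + 306) - 148 = ((-1 - 5*(-1)²*100) + 306) - 148 = ((-1 - 5*1*100) + 306) - 148 = ((-1 - 5*100) + 306) - 148 = ((-1 - 500) + 306) - 148 = (-501 + 306) - 148 = -195 - 148 = -343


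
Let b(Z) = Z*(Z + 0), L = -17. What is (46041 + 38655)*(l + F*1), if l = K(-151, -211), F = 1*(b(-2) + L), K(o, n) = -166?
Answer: -15160584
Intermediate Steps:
b(Z) = Z**2 (b(Z) = Z*Z = Z**2)
F = -13 (F = 1*((-2)**2 - 17) = 1*(4 - 17) = 1*(-13) = -13)
l = -166
(46041 + 38655)*(l + F*1) = (46041 + 38655)*(-166 - 13*1) = 84696*(-166 - 13) = 84696*(-179) = -15160584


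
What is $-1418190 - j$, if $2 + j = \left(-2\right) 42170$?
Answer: $-1333848$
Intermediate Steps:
$j = -84342$ ($j = -2 - 84340 = -84342$)
$-1418190 - j = -1418190 - -84342 = -1418190 + 84342 = -1333848$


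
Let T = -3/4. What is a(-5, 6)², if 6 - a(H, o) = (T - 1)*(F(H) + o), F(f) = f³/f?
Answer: 58081/16 ≈ 3630.1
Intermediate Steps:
T = -¾ (T = -3*¼ = -¾ ≈ -0.75000)
F(f) = f²
a(H, o) = 6 + 7*o/4 + 7*H²/4 (a(H, o) = 6 - (-¾ - 1)*(H² + o) = 6 - (-7)*(o + H²)/4 = 6 - (-7*o/4 - 7*H²/4) = 6 + (7*o/4 + 7*H²/4) = 6 + 7*o/4 + 7*H²/4)
a(-5, 6)² = (6 + (7/4)*6 + (7/4)*(-5)²)² = (6 + 21/2 + (7/4)*25)² = (6 + 21/2 + 175/4)² = (241/4)² = 58081/16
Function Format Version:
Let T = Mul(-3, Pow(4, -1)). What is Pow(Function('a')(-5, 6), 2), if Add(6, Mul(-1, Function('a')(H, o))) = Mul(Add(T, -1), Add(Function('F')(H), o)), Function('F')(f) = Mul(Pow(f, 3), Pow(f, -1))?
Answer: Rational(58081, 16) ≈ 3630.1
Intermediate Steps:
T = Rational(-3, 4) (T = Mul(-3, Rational(1, 4)) = Rational(-3, 4) ≈ -0.75000)
Function('F')(f) = Pow(f, 2)
Function('a')(H, o) = Add(6, Mul(Rational(7, 4), o), Mul(Rational(7, 4), Pow(H, 2))) (Function('a')(H, o) = Add(6, Mul(-1, Mul(Add(Rational(-3, 4), -1), Add(Pow(H, 2), o)))) = Add(6, Mul(-1, Mul(Rational(-7, 4), Add(o, Pow(H, 2))))) = Add(6, Mul(-1, Add(Mul(Rational(-7, 4), o), Mul(Rational(-7, 4), Pow(H, 2))))) = Add(6, Add(Mul(Rational(7, 4), o), Mul(Rational(7, 4), Pow(H, 2)))) = Add(6, Mul(Rational(7, 4), o), Mul(Rational(7, 4), Pow(H, 2))))
Pow(Function('a')(-5, 6), 2) = Pow(Add(6, Mul(Rational(7, 4), 6), Mul(Rational(7, 4), Pow(-5, 2))), 2) = Pow(Add(6, Rational(21, 2), Mul(Rational(7, 4), 25)), 2) = Pow(Add(6, Rational(21, 2), Rational(175, 4)), 2) = Pow(Rational(241, 4), 2) = Rational(58081, 16)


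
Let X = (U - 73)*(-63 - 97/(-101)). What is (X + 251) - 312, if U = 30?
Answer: 263277/101 ≈ 2606.7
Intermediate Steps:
X = 269438/101 (X = (30 - 73)*(-63 - 97/(-101)) = -43*(-63 - 97*(-1/101)) = -43*(-63 + 97/101) = -43*(-6266/101) = 269438/101 ≈ 2667.7)
(X + 251) - 312 = (269438/101 + 251) - 312 = 294789/101 - 312 = 263277/101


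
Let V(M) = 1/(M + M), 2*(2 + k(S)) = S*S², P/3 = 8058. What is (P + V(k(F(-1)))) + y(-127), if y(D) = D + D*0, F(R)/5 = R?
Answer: 3102062/129 ≈ 24047.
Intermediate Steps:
P = 24174 (P = 3*8058 = 24174)
F(R) = 5*R
k(S) = -2 + S³/2 (k(S) = -2 + (S*S²)/2 = -2 + S³/2)
y(D) = D (y(D) = D + 0 = D)
V(M) = 1/(2*M)
(P + V(k(F(-1)))) + y(-127) = (24174 + 1/(2*(-2 + (5*(-1))³/2))) - 127 = (24174 + 1/(2*(-2 + (½)*(-5)³))) - 127 = (24174 + 1/(2*(-2 + (½)*(-125)))) - 127 = (24174 + 1/(2*(-2 - 125/2))) - 127 = (24174 + 1/(2*(-129/2))) - 127 = (24174 + (½)*(-2/129)) - 127 = (24174 - 1/129) - 127 = 3118445/129 - 127 = 3102062/129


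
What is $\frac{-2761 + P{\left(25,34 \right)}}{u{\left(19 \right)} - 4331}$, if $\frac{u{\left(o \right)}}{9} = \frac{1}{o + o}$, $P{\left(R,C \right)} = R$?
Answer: $\frac{103968}{164569} \approx 0.63176$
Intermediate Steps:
$u{\left(o \right)} = \frac{9}{2 o}$ ($u{\left(o \right)} = \frac{9}{o + o} = \frac{9}{2 o}$)
$\frac{-2761 + P{\left(25,34 \right)}}{u{\left(19 \right)} - 4331} = \frac{-2761 + 25}{\frac{9}{2 \cdot 19} - 4331} = - \frac{2736}{\frac{9}{2} \cdot \frac{1}{19} - 4331} = - \frac{2736}{\frac{9}{38} - 4331} = - \frac{2736}{- \frac{164569}{38}} = \left(-2736\right) \left(- \frac{38}{164569}\right) = \frac{103968}{164569}$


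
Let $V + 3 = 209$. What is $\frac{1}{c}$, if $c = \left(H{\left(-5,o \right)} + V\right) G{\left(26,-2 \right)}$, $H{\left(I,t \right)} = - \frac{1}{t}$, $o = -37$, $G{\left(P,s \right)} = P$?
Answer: $\frac{37}{198198} \approx 0.00018668$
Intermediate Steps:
$V = 206$ ($V = -3 + 209 = 206$)
$c = \frac{198198}{37}$ ($c = \left(- \frac{1}{-37} + 206\right) 26 = \left(\left(-1\right) \left(- \frac{1}{37}\right) + 206\right) 26 = \left(\frac{1}{37} + 206\right) 26 = \frac{7623}{37} \cdot 26 = \frac{198198}{37} \approx 5356.7$)
$\frac{1}{c} = \frac{1}{\frac{198198}{37}} = \frac{37}{198198}$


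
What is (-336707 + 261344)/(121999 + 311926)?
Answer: -75363/433925 ≈ -0.17368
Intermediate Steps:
(-336707 + 261344)/(121999 + 311926) = -75363/433925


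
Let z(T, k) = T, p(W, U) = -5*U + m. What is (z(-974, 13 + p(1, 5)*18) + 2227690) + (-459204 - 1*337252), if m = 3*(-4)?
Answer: 1430260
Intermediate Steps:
m = -12
p(W, U) = -12 - 5*U (p(W, U) = -5*U - 12 = -12 - 5*U)
(z(-974, 13 + p(1, 5)*18) + 2227690) + (-459204 - 1*337252) = (-974 + 2227690) + (-459204 - 1*337252) = 2226716 + (-459204 - 337252) = 2226716 - 796456 = 1430260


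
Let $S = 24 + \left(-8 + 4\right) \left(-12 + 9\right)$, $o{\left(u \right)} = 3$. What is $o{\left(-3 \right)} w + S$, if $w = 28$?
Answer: $120$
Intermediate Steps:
$S = 36$ ($S = 24 - -12 = 24 + 12 = 36$)
$o{\left(-3 \right)} w + S = 3 \cdot 28 + 36 = 84 + 36 = 120$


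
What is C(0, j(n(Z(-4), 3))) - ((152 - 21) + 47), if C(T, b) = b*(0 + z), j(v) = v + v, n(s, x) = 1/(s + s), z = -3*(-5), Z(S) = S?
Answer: -727/4 ≈ -181.75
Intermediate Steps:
z = 15
n(s, x) = 1/(2*s)
j(v) = 2*v
C(T, b) = 15*b (C(T, b) = b*(0 + 15) = b*15 = 15*b)
C(0, j(n(Z(-4), 3))) - ((152 - 21) + 47) = 15*(2*((½)/(-4))) - ((152 - 21) + 47) = 15*(2*((½)*(-¼))) - (131 + 47) = 15*(2*(-⅛)) - 1*178 = 15*(-¼) - 178 = -15/4 - 178 = -727/4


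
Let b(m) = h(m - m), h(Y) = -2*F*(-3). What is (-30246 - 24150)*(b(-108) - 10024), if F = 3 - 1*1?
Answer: 544612752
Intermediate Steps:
F = 2 (F = 3 - 1 = 2)
h(Y) = 12 (h(Y) = -2*2*(-3) = -4*(-3) = 12)
b(m) = 12
(-30246 - 24150)*(b(-108) - 10024) = (-30246 - 24150)*(12 - 10024) = -54396*(-10012) = 544612752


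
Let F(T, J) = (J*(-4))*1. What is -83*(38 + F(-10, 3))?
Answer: -2158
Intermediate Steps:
F(T, J) = -4*J (F(T, J) = -4*J*1 = -4*J)
-83*(38 + F(-10, 3)) = -83*(38 - 4*3) = -83*(38 - 12) = -83*26 = -2158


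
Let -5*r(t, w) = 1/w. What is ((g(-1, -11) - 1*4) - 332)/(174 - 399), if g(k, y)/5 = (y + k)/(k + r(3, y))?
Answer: 2474/2025 ≈ 1.2217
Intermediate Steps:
r(t, w) = -1/(5*w)
g(k, y) = 5*(k + y)/(k - 1/(5*y)) (g(k, y) = 5*((y + k)/(k - 1/(5*y))) = 5*((k + y)/(k - 1/(5*y))) = 5*(k + y)/(k - 1/(5*y)))
((g(-1, -11) - 1*4) - 332)/(174 - 399) = ((25*(-11)*(-1 - 11)/(-1 + 5*(-1)*(-11)) - 1*4) - 332)/(174 - 399) = ((25*(-11)*(-12)/(-1 + 55) - 4) - 332)/(-225) = ((25*(-11)*(-12)/54 - 4) - 332)*(-1/225) = ((25*(-11)*(1/54)*(-12) - 4) - 332)*(-1/225) = ((550/9 - 4) - 332)*(-1/225) = (514/9 - 332)*(-1/225) = -2474/9*(-1/225) = 2474/2025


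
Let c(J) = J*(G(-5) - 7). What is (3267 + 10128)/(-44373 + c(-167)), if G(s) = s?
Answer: -4465/14123 ≈ -0.31615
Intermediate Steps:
c(J) = -12*J (c(J) = J*(-5 - 7) = J*(-12) = -12*J)
(3267 + 10128)/(-44373 + c(-167)) = (3267 + 10128)/(-44373 - 12*(-167)) = 13395/(-44373 + 2004) = 13395/(-42369) = 13395*(-1/42369) = -4465/14123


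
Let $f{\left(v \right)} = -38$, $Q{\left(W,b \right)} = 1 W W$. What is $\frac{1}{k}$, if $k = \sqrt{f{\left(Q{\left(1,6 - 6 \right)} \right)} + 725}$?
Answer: $\frac{\sqrt{687}}{687} \approx 0.038152$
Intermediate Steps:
$Q{\left(W,b \right)} = W^{2}$ ($Q{\left(W,b \right)} = W W = W^{2}$)
$k = \sqrt{687}$ ($k = \sqrt{-38 + 725} = \sqrt{687} \approx 26.211$)
$\frac{1}{k} = \frac{1}{\sqrt{687}} = \frac{\sqrt{687}}{687}$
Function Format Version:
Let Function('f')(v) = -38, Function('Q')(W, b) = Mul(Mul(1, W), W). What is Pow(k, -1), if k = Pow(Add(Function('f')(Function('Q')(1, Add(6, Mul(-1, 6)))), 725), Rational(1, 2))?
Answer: Mul(Rational(1, 687), Pow(687, Rational(1, 2))) ≈ 0.038152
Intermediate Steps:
Function('Q')(W, b) = Pow(W, 2) (Function('Q')(W, b) = Mul(W, W) = Pow(W, 2))
k = Pow(687, Rational(1, 2)) (k = Pow(Add(-38, 725), Rational(1, 2)) = Pow(687, Rational(1, 2)) ≈ 26.211)
Pow(k, -1) = Pow(Pow(687, Rational(1, 2)), -1) = Mul(Rational(1, 687), Pow(687, Rational(1, 2)))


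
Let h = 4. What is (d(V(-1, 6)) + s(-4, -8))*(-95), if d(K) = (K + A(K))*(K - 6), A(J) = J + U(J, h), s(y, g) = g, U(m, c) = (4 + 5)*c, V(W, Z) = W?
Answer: 23370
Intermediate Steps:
U(m, c) = 9*c
A(J) = 36 + J (A(J) = J + 9*4 = J + 36 = 36 + J)
d(K) = (-6 + K)*(36 + 2*K) (d(K) = (K + (36 + K))*(K - 6) = (36 + 2*K)*(-6 + K) = (-6 + K)*(36 + 2*K))
(d(V(-1, 6)) + s(-4, -8))*(-95) = ((-216 + 2*(-1)**2 + 24*(-1)) - 8)*(-95) = ((-216 + 2*1 - 24) - 8)*(-95) = ((-216 + 2 - 24) - 8)*(-95) = (-238 - 8)*(-95) = -246*(-95) = 23370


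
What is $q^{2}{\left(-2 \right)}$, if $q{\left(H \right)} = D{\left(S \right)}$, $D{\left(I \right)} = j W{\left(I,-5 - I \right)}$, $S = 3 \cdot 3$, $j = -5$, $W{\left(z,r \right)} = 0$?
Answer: $0$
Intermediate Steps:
$S = 9$
$D{\left(I \right)} = 0$ ($D{\left(I \right)} = \left(-5\right) 0 = 0$)
$q{\left(H \right)} = 0$
$q^{2}{\left(-2 \right)} = 0^{2} = 0$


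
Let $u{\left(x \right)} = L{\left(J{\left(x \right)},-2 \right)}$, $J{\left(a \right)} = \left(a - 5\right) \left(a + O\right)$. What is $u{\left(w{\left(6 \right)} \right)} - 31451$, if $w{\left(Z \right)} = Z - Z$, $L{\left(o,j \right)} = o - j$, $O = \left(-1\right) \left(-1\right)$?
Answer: $-31454$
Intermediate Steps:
$O = 1$
$J{\left(a \right)} = \left(1 + a\right) \left(-5 + a\right)$ ($J{\left(a \right)} = \left(a - 5\right) \left(a + 1\right) = \left(-5 + a\right) \left(1 + a\right) = \left(1 + a\right) \left(-5 + a\right)$)
$w{\left(Z \right)} = 0$
$u{\left(x \right)} = -3 + x^{2} - 4 x$ ($u{\left(x \right)} = \left(-5 + x^{2} - 4 x\right) - -2 = \left(-5 + x^{2} - 4 x\right) + 2 = -3 + x^{2} - 4 x$)
$u{\left(w{\left(6 \right)} \right)} - 31451 = \left(-3 + 0^{2} - 0\right) - 31451 = \left(-3 + 0 + 0\right) - 31451 = -3 - 31451 = -31454$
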